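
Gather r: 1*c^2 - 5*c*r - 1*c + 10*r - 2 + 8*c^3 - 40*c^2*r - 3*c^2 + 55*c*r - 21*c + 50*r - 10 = 8*c^3 - 2*c^2 - 22*c + r*(-40*c^2 + 50*c + 60) - 12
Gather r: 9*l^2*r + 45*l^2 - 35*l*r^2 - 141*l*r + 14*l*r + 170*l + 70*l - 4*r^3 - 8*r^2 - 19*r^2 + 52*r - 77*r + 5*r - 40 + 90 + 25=45*l^2 + 240*l - 4*r^3 + r^2*(-35*l - 27) + r*(9*l^2 - 127*l - 20) + 75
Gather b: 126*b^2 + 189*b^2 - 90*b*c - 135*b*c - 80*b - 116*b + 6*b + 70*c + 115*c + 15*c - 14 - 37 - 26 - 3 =315*b^2 + b*(-225*c - 190) + 200*c - 80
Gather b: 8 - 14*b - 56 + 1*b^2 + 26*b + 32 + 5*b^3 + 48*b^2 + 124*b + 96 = 5*b^3 + 49*b^2 + 136*b + 80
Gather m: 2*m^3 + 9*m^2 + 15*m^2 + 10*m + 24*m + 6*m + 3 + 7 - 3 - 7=2*m^3 + 24*m^2 + 40*m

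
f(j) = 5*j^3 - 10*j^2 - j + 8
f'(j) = 15*j^2 - 20*j - 1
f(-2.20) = -91.44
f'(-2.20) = 115.60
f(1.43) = 0.74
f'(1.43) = 1.07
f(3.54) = 100.95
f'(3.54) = 116.17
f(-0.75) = 1.02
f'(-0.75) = 22.44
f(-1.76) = -48.47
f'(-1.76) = 80.66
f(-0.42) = 6.29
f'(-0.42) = 10.05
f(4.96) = 367.14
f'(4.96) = 268.82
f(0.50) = 5.62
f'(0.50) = -7.25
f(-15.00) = -19102.00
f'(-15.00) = 3674.00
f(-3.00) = -214.00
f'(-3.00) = 194.00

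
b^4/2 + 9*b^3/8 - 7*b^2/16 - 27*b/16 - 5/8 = (b/2 + 1)*(b - 5/4)*(b + 1/2)*(b + 1)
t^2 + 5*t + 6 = (t + 2)*(t + 3)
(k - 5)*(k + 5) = k^2 - 25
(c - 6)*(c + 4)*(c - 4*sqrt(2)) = c^3 - 4*sqrt(2)*c^2 - 2*c^2 - 24*c + 8*sqrt(2)*c + 96*sqrt(2)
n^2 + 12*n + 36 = (n + 6)^2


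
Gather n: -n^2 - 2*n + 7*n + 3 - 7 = -n^2 + 5*n - 4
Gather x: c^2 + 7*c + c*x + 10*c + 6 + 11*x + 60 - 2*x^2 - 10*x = c^2 + 17*c - 2*x^2 + x*(c + 1) + 66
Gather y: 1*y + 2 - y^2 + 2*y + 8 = -y^2 + 3*y + 10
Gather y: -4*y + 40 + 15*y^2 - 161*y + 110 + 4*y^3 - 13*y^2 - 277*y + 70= 4*y^3 + 2*y^2 - 442*y + 220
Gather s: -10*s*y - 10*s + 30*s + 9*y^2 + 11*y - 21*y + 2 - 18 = s*(20 - 10*y) + 9*y^2 - 10*y - 16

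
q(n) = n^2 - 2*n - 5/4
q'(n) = 2*n - 2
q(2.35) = -0.43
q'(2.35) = 2.70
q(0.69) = -2.15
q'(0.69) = -0.62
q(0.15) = -1.53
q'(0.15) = -1.70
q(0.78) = -2.20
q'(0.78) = -0.44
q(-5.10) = 34.96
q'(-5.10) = -12.20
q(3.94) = 6.39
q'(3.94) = 5.88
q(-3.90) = 21.76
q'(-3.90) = -9.80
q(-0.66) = 0.51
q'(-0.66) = -3.32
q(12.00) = 118.75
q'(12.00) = 22.00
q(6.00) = 22.75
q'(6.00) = 10.00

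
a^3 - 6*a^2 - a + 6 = (a - 6)*(a - 1)*(a + 1)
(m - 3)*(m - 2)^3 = m^4 - 9*m^3 + 30*m^2 - 44*m + 24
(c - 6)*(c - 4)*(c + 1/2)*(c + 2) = c^4 - 15*c^3/2 + 50*c + 24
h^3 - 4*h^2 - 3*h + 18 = (h - 3)^2*(h + 2)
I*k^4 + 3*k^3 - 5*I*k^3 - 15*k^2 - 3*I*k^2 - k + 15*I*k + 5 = (k - 5)*(k - I)^2*(I*k + 1)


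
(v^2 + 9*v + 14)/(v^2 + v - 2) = (v + 7)/(v - 1)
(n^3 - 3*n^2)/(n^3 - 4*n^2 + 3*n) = n/(n - 1)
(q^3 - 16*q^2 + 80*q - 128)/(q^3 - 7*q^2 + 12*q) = (q^2 - 12*q + 32)/(q*(q - 3))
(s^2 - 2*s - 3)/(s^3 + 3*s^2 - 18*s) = (s + 1)/(s*(s + 6))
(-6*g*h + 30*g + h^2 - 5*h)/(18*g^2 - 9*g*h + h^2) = (5 - h)/(3*g - h)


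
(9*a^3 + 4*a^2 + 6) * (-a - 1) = -9*a^4 - 13*a^3 - 4*a^2 - 6*a - 6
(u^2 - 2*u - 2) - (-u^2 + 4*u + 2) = 2*u^2 - 6*u - 4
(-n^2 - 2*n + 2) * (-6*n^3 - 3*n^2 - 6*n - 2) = 6*n^5 + 15*n^4 + 8*n^2 - 8*n - 4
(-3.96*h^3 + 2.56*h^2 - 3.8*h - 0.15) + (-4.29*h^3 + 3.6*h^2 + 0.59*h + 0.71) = -8.25*h^3 + 6.16*h^2 - 3.21*h + 0.56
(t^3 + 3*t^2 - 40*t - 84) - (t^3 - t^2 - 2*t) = 4*t^2 - 38*t - 84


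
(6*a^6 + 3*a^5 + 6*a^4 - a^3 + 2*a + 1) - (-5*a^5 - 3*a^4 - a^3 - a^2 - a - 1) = 6*a^6 + 8*a^5 + 9*a^4 + a^2 + 3*a + 2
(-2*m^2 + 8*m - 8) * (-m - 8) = 2*m^3 + 8*m^2 - 56*m + 64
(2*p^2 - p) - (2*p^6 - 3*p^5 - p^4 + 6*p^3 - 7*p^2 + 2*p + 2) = -2*p^6 + 3*p^5 + p^4 - 6*p^3 + 9*p^2 - 3*p - 2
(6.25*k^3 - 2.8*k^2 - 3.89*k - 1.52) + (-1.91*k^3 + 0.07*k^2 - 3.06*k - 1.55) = 4.34*k^3 - 2.73*k^2 - 6.95*k - 3.07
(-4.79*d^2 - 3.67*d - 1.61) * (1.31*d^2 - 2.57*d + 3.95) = -6.2749*d^4 + 7.5026*d^3 - 11.5977*d^2 - 10.3588*d - 6.3595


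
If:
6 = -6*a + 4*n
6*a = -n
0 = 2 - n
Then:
No Solution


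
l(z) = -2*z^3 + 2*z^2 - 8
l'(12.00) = -816.00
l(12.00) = -3176.00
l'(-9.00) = -522.00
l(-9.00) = 1612.00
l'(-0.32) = -1.89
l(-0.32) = -7.73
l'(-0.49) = -3.40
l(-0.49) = -7.28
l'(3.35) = -53.94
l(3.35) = -60.75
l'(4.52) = -104.50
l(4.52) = -151.83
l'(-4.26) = -125.93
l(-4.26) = 182.91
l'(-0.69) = -5.62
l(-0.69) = -6.39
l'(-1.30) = -15.34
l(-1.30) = -0.23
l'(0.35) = 0.66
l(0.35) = -7.84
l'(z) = -6*z^2 + 4*z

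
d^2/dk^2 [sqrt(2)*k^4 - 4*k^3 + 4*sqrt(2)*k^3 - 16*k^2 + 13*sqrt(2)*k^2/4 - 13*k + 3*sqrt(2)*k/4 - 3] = 12*sqrt(2)*k^2 - 24*k + 24*sqrt(2)*k - 32 + 13*sqrt(2)/2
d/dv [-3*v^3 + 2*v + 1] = 2 - 9*v^2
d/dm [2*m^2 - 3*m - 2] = 4*m - 3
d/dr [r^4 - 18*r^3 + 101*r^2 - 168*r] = 4*r^3 - 54*r^2 + 202*r - 168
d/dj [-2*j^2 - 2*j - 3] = -4*j - 2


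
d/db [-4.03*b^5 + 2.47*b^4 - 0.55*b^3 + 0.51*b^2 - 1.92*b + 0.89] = -20.15*b^4 + 9.88*b^3 - 1.65*b^2 + 1.02*b - 1.92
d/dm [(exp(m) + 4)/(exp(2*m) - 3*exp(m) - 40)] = (-(exp(m) + 4)*(2*exp(m) - 3) + exp(2*m) - 3*exp(m) - 40)*exp(m)/(-exp(2*m) + 3*exp(m) + 40)^2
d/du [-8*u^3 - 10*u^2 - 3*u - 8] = -24*u^2 - 20*u - 3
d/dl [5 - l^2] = -2*l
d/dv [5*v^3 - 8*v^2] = v*(15*v - 16)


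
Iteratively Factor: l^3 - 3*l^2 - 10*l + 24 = (l - 2)*(l^2 - l - 12) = (l - 2)*(l + 3)*(l - 4)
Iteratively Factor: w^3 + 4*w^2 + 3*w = (w)*(w^2 + 4*w + 3) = w*(w + 1)*(w + 3)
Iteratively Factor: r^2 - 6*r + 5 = (r - 5)*(r - 1)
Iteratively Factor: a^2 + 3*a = (a)*(a + 3)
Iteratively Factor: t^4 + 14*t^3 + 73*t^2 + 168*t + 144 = (t + 3)*(t^3 + 11*t^2 + 40*t + 48) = (t + 3)*(t + 4)*(t^2 + 7*t + 12) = (t + 3)*(t + 4)^2*(t + 3)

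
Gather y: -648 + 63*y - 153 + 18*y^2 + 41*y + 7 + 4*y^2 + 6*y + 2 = 22*y^2 + 110*y - 792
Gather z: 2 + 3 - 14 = -9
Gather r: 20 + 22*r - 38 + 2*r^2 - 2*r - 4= 2*r^2 + 20*r - 22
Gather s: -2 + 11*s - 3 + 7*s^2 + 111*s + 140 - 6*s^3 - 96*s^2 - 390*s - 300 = -6*s^3 - 89*s^2 - 268*s - 165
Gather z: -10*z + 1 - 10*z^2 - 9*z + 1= -10*z^2 - 19*z + 2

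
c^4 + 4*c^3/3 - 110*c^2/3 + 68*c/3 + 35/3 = (c - 5)*(c - 1)*(c + 1/3)*(c + 7)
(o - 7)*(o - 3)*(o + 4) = o^3 - 6*o^2 - 19*o + 84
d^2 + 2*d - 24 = (d - 4)*(d + 6)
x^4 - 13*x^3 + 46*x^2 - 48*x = x*(x - 8)*(x - 3)*(x - 2)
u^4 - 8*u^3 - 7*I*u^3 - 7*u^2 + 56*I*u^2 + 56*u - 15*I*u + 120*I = (u - 8)*(u - 5*I)*(u - 3*I)*(u + I)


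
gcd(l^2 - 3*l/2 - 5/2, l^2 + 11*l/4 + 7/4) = l + 1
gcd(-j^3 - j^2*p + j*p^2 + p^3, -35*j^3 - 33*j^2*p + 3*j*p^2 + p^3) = j + p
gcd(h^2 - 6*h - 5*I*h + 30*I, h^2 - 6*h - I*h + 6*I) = h - 6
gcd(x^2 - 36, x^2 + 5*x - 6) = x + 6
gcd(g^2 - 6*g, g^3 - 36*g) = g^2 - 6*g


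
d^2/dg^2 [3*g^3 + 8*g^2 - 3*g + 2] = 18*g + 16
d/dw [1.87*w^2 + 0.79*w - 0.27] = 3.74*w + 0.79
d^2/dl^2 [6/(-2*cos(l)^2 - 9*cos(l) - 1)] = 6*(16*sin(l)^4 - 81*sin(l)^2 - 153*cos(l)/2 + 27*cos(3*l)/2 - 93)/(-2*sin(l)^2 + 9*cos(l) + 3)^3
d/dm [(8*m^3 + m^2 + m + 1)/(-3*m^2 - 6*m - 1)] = (-24*m^4 - 96*m^3 - 27*m^2 + 4*m + 5)/(9*m^4 + 36*m^3 + 42*m^2 + 12*m + 1)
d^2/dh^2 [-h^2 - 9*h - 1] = -2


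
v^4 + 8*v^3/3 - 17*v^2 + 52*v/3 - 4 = (v - 2)*(v - 1)*(v - 1/3)*(v + 6)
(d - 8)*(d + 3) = d^2 - 5*d - 24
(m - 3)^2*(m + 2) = m^3 - 4*m^2 - 3*m + 18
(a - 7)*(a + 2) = a^2 - 5*a - 14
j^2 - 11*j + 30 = (j - 6)*(j - 5)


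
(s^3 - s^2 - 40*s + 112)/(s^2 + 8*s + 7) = (s^2 - 8*s + 16)/(s + 1)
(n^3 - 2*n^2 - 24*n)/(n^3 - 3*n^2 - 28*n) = (n - 6)/(n - 7)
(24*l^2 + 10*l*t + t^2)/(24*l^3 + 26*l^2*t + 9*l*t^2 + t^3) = (6*l + t)/(6*l^2 + 5*l*t + t^2)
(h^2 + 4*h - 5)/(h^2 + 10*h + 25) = (h - 1)/(h + 5)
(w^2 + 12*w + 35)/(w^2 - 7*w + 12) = (w^2 + 12*w + 35)/(w^2 - 7*w + 12)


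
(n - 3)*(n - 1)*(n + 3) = n^3 - n^2 - 9*n + 9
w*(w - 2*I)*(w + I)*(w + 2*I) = w^4 + I*w^3 + 4*w^2 + 4*I*w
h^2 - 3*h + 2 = (h - 2)*(h - 1)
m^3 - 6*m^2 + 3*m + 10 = (m - 5)*(m - 2)*(m + 1)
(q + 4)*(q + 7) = q^2 + 11*q + 28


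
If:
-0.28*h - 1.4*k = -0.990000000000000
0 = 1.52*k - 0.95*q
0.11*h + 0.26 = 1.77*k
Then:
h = 2.14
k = 0.28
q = 0.45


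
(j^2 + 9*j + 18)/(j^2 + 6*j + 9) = (j + 6)/(j + 3)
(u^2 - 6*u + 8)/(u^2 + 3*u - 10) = (u - 4)/(u + 5)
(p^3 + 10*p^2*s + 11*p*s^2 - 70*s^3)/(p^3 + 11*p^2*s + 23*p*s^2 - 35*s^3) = (p - 2*s)/(p - s)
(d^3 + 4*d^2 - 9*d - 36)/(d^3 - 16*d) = (d^2 - 9)/(d*(d - 4))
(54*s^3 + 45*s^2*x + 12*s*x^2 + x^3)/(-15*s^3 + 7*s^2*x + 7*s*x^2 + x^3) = (18*s^2 + 9*s*x + x^2)/(-5*s^2 + 4*s*x + x^2)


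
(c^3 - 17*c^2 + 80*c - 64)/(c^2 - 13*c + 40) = (c^2 - 9*c + 8)/(c - 5)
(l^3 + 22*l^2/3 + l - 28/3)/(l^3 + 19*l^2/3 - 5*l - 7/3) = (3*l + 4)/(3*l + 1)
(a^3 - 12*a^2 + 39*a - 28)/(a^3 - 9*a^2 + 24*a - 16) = (a - 7)/(a - 4)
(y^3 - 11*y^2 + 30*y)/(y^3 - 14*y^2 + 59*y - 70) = y*(y - 6)/(y^2 - 9*y + 14)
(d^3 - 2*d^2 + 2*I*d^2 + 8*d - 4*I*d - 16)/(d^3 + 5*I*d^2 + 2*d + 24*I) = (d - 2)/(d + 3*I)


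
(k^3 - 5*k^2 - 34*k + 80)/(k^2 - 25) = (k^2 - 10*k + 16)/(k - 5)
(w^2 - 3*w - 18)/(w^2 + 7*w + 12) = (w - 6)/(w + 4)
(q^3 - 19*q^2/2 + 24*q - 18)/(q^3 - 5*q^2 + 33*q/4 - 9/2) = 2*(q - 6)/(2*q - 3)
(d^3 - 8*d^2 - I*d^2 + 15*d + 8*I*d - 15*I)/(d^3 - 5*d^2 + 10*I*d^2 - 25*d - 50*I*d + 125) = (d^2 - d*(3 + I) + 3*I)/(d^2 + 10*I*d - 25)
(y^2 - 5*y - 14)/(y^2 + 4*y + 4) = (y - 7)/(y + 2)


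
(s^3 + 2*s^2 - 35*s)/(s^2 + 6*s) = (s^2 + 2*s - 35)/(s + 6)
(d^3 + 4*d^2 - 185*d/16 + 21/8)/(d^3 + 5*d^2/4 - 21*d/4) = (4*d^2 + 23*d - 6)/(4*d*(d + 3))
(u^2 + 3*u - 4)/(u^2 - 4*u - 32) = (u - 1)/(u - 8)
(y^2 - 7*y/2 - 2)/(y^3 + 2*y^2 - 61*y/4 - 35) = 2*(2*y + 1)/(4*y^2 + 24*y + 35)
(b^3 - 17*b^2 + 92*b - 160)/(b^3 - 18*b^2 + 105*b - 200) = (b - 4)/(b - 5)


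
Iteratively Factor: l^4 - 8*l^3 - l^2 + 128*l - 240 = (l + 4)*(l^3 - 12*l^2 + 47*l - 60) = (l - 4)*(l + 4)*(l^2 - 8*l + 15) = (l - 4)*(l - 3)*(l + 4)*(l - 5)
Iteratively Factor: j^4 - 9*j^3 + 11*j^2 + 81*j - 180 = (j + 3)*(j^3 - 12*j^2 + 47*j - 60) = (j - 5)*(j + 3)*(j^2 - 7*j + 12) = (j - 5)*(j - 3)*(j + 3)*(j - 4)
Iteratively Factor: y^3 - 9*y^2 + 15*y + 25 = (y + 1)*(y^2 - 10*y + 25) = (y - 5)*(y + 1)*(y - 5)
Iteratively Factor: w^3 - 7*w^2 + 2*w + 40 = (w - 5)*(w^2 - 2*w - 8) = (w - 5)*(w + 2)*(w - 4)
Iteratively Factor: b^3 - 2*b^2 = (b)*(b^2 - 2*b) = b*(b - 2)*(b)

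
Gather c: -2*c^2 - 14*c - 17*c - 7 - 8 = -2*c^2 - 31*c - 15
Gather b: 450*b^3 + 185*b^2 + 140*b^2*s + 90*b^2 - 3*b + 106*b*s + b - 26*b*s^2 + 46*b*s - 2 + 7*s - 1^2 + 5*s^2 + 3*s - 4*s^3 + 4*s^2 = 450*b^3 + b^2*(140*s + 275) + b*(-26*s^2 + 152*s - 2) - 4*s^3 + 9*s^2 + 10*s - 3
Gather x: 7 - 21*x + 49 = 56 - 21*x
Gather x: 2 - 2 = 0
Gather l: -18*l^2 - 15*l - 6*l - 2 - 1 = -18*l^2 - 21*l - 3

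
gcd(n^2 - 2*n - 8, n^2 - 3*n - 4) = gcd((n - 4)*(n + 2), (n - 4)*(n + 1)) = n - 4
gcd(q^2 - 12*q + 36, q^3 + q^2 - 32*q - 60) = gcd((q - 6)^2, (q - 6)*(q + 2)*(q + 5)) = q - 6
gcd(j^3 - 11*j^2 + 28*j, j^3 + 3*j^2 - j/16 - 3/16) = 1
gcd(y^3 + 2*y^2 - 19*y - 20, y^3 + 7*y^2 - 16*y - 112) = y - 4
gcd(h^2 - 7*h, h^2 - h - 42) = h - 7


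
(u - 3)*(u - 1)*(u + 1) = u^3 - 3*u^2 - u + 3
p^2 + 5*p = p*(p + 5)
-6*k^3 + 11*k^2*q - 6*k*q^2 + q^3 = (-3*k + q)*(-2*k + q)*(-k + q)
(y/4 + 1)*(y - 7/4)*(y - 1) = y^3/4 + 5*y^2/16 - 37*y/16 + 7/4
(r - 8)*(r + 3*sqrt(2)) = r^2 - 8*r + 3*sqrt(2)*r - 24*sqrt(2)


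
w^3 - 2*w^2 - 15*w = w*(w - 5)*(w + 3)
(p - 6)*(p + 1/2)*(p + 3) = p^3 - 5*p^2/2 - 39*p/2 - 9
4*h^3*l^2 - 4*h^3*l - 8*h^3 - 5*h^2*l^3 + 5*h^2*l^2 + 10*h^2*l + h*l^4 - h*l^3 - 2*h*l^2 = (-4*h + l)*(-h + l)*(l - 2)*(h*l + h)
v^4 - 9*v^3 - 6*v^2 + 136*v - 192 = (v - 8)*(v - 3)*(v - 2)*(v + 4)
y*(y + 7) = y^2 + 7*y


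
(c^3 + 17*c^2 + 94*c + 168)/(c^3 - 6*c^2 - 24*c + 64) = (c^2 + 13*c + 42)/(c^2 - 10*c + 16)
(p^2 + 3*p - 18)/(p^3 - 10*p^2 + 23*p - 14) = (p^2 + 3*p - 18)/(p^3 - 10*p^2 + 23*p - 14)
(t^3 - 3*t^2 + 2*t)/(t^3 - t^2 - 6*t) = (-t^2 + 3*t - 2)/(-t^2 + t + 6)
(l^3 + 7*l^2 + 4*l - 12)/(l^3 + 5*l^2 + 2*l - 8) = (l + 6)/(l + 4)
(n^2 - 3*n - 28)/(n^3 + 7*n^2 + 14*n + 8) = (n - 7)/(n^2 + 3*n + 2)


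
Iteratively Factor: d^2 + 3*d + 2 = (d + 2)*(d + 1)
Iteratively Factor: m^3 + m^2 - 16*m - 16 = (m - 4)*(m^2 + 5*m + 4) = (m - 4)*(m + 1)*(m + 4)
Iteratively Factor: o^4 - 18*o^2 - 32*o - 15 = (o + 1)*(o^3 - o^2 - 17*o - 15) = (o + 1)*(o + 3)*(o^2 - 4*o - 5) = (o - 5)*(o + 1)*(o + 3)*(o + 1)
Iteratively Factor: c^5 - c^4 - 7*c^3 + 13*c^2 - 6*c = (c + 3)*(c^4 - 4*c^3 + 5*c^2 - 2*c) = (c - 1)*(c + 3)*(c^3 - 3*c^2 + 2*c) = (c - 1)^2*(c + 3)*(c^2 - 2*c) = (c - 2)*(c - 1)^2*(c + 3)*(c)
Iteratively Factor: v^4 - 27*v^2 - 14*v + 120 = (v + 4)*(v^3 - 4*v^2 - 11*v + 30) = (v - 5)*(v + 4)*(v^2 + v - 6) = (v - 5)*(v - 2)*(v + 4)*(v + 3)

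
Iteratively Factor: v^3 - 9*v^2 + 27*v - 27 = (v - 3)*(v^2 - 6*v + 9) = (v - 3)^2*(v - 3)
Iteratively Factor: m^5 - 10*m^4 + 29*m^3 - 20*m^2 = (m - 4)*(m^4 - 6*m^3 + 5*m^2) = (m - 4)*(m - 1)*(m^3 - 5*m^2) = (m - 5)*(m - 4)*(m - 1)*(m^2) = m*(m - 5)*(m - 4)*(m - 1)*(m)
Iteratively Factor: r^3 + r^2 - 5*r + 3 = (r - 1)*(r^2 + 2*r - 3) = (r - 1)^2*(r + 3)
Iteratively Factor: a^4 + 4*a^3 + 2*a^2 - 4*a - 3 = (a + 1)*(a^3 + 3*a^2 - a - 3) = (a - 1)*(a + 1)*(a^2 + 4*a + 3) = (a - 1)*(a + 1)^2*(a + 3)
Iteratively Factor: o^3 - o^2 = (o - 1)*(o^2) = o*(o - 1)*(o)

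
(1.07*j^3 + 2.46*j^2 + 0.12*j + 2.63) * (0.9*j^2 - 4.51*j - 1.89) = 0.963*j^5 - 2.6117*j^4 - 13.0089*j^3 - 2.8236*j^2 - 12.0881*j - 4.9707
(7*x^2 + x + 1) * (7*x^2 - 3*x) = 49*x^4 - 14*x^3 + 4*x^2 - 3*x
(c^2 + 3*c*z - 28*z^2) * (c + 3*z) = c^3 + 6*c^2*z - 19*c*z^2 - 84*z^3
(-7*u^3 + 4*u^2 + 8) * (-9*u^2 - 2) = 63*u^5 - 36*u^4 + 14*u^3 - 80*u^2 - 16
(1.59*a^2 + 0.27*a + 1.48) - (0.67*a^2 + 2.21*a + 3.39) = 0.92*a^2 - 1.94*a - 1.91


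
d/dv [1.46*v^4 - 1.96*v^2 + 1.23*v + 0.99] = 5.84*v^3 - 3.92*v + 1.23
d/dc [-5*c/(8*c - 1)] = 5/(8*c - 1)^2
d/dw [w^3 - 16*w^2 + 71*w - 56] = 3*w^2 - 32*w + 71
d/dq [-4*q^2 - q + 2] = -8*q - 1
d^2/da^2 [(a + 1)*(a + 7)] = 2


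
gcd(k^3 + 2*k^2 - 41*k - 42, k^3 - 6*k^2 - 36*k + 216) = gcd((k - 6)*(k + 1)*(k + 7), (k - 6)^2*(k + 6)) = k - 6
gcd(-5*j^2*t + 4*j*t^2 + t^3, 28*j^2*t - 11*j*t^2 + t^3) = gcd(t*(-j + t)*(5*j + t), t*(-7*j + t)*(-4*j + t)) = t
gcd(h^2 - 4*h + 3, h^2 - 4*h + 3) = h^2 - 4*h + 3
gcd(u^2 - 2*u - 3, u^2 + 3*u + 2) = u + 1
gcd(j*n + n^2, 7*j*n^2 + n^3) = n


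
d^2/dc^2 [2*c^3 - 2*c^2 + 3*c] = 12*c - 4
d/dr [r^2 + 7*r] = 2*r + 7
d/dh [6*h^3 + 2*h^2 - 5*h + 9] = 18*h^2 + 4*h - 5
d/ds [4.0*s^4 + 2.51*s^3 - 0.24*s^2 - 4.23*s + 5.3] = 16.0*s^3 + 7.53*s^2 - 0.48*s - 4.23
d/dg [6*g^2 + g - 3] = 12*g + 1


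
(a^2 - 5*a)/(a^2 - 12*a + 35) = a/(a - 7)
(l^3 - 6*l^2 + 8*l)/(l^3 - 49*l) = (l^2 - 6*l + 8)/(l^2 - 49)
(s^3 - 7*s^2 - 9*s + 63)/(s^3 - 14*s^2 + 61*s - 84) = (s + 3)/(s - 4)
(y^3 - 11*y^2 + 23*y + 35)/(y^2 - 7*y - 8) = (y^2 - 12*y + 35)/(y - 8)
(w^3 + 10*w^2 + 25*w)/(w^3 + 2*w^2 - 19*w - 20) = w*(w + 5)/(w^2 - 3*w - 4)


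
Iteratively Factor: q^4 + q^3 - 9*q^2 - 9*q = (q + 1)*(q^3 - 9*q) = (q + 1)*(q + 3)*(q^2 - 3*q) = q*(q + 1)*(q + 3)*(q - 3)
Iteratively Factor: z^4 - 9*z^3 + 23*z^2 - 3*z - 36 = (z + 1)*(z^3 - 10*z^2 + 33*z - 36) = (z - 3)*(z + 1)*(z^2 - 7*z + 12) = (z - 4)*(z - 3)*(z + 1)*(z - 3)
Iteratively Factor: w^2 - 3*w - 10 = (w - 5)*(w + 2)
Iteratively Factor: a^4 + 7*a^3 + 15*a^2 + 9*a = (a + 3)*(a^3 + 4*a^2 + 3*a) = (a + 1)*(a + 3)*(a^2 + 3*a) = (a + 1)*(a + 3)^2*(a)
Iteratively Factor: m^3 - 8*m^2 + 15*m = (m)*(m^2 - 8*m + 15) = m*(m - 5)*(m - 3)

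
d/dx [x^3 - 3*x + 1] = 3*x^2 - 3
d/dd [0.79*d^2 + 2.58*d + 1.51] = 1.58*d + 2.58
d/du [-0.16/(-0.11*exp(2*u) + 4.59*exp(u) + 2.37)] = (0.7344 - 0.0352*exp(u))*exp(u)/(-0.11*exp(2*u) + 4.59*exp(u) + 2.37)^2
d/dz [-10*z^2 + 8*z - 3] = 8 - 20*z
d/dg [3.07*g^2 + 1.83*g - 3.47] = 6.14*g + 1.83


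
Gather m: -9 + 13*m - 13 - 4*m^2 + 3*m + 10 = -4*m^2 + 16*m - 12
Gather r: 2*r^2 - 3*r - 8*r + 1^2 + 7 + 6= 2*r^2 - 11*r + 14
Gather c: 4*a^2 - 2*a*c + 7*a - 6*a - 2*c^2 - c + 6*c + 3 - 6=4*a^2 + a - 2*c^2 + c*(5 - 2*a) - 3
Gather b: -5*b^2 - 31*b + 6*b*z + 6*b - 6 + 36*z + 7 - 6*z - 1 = -5*b^2 + b*(6*z - 25) + 30*z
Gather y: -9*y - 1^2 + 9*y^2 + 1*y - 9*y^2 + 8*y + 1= 0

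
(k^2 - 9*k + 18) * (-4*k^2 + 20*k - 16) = -4*k^4 + 56*k^3 - 268*k^2 + 504*k - 288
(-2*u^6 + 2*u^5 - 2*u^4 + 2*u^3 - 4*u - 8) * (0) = 0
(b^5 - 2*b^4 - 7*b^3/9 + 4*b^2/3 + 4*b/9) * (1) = b^5 - 2*b^4 - 7*b^3/9 + 4*b^2/3 + 4*b/9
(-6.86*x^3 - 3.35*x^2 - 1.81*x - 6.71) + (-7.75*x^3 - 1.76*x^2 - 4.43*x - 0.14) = -14.61*x^3 - 5.11*x^2 - 6.24*x - 6.85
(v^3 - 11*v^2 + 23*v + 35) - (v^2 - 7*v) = v^3 - 12*v^2 + 30*v + 35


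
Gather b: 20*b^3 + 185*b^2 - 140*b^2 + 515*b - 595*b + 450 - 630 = 20*b^3 + 45*b^2 - 80*b - 180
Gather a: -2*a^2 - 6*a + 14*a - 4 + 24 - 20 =-2*a^2 + 8*a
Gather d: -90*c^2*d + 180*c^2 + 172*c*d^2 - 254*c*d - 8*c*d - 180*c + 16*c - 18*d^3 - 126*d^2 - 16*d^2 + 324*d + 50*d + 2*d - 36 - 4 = 180*c^2 - 164*c - 18*d^3 + d^2*(172*c - 142) + d*(-90*c^2 - 262*c + 376) - 40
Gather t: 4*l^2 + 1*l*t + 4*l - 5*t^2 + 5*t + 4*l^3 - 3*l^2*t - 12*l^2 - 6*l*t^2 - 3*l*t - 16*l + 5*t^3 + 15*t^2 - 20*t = 4*l^3 - 8*l^2 - 12*l + 5*t^3 + t^2*(10 - 6*l) + t*(-3*l^2 - 2*l - 15)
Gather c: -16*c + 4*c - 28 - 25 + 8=-12*c - 45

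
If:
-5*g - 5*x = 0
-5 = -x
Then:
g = -5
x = 5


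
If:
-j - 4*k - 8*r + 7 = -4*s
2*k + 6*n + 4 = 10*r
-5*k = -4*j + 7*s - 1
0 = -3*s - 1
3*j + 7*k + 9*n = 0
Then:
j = 275/201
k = 118/67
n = -367/201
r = -23/67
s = -1/3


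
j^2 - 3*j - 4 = (j - 4)*(j + 1)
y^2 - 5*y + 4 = (y - 4)*(y - 1)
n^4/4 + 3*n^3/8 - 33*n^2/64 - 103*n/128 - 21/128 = (n/4 + 1/4)*(n - 3/2)*(n + 1/4)*(n + 7/4)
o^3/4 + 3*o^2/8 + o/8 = o*(o/4 + 1/4)*(o + 1/2)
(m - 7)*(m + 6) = m^2 - m - 42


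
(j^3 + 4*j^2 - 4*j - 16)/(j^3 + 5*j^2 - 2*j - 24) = (j + 2)/(j + 3)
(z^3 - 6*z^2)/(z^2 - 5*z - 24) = z^2*(6 - z)/(-z^2 + 5*z + 24)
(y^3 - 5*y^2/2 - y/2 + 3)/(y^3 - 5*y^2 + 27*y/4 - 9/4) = 2*(y^2 - y - 2)/(2*y^2 - 7*y + 3)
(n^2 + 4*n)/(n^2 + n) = (n + 4)/(n + 1)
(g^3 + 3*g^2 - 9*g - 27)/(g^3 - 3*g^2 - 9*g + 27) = (g + 3)/(g - 3)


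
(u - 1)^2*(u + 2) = u^3 - 3*u + 2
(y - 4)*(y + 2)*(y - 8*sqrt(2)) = y^3 - 8*sqrt(2)*y^2 - 2*y^2 - 8*y + 16*sqrt(2)*y + 64*sqrt(2)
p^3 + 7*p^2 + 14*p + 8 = (p + 1)*(p + 2)*(p + 4)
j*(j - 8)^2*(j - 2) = j^4 - 18*j^3 + 96*j^2 - 128*j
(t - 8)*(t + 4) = t^2 - 4*t - 32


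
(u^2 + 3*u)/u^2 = (u + 3)/u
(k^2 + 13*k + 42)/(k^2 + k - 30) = (k + 7)/(k - 5)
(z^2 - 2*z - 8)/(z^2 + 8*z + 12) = (z - 4)/(z + 6)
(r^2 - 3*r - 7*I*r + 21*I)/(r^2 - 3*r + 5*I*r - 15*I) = (r - 7*I)/(r + 5*I)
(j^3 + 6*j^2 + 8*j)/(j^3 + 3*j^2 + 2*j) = (j + 4)/(j + 1)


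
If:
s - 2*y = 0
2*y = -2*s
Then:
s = 0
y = 0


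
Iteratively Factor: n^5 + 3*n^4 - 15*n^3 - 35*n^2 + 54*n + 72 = (n + 4)*(n^4 - n^3 - 11*n^2 + 9*n + 18) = (n - 2)*(n + 4)*(n^3 + n^2 - 9*n - 9) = (n - 2)*(n + 3)*(n + 4)*(n^2 - 2*n - 3) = (n - 2)*(n + 1)*(n + 3)*(n + 4)*(n - 3)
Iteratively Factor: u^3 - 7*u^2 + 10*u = (u - 5)*(u^2 - 2*u) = u*(u - 5)*(u - 2)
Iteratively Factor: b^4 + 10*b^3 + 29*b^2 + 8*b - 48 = (b + 3)*(b^3 + 7*b^2 + 8*b - 16) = (b + 3)*(b + 4)*(b^2 + 3*b - 4) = (b - 1)*(b + 3)*(b + 4)*(b + 4)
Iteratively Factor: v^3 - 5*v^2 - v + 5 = (v + 1)*(v^2 - 6*v + 5) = (v - 5)*(v + 1)*(v - 1)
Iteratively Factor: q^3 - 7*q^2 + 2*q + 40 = (q - 5)*(q^2 - 2*q - 8) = (q - 5)*(q - 4)*(q + 2)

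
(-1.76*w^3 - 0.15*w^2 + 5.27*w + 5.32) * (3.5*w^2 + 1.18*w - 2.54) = -6.16*w^5 - 2.6018*w^4 + 22.7384*w^3 + 25.2196*w^2 - 7.1082*w - 13.5128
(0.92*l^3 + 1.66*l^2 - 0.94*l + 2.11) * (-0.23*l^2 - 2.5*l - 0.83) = -0.2116*l^5 - 2.6818*l^4 - 4.6974*l^3 + 0.4869*l^2 - 4.4948*l - 1.7513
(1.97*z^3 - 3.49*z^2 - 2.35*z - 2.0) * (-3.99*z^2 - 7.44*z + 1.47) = -7.8603*z^5 - 0.731699999999998*z^4 + 38.238*z^3 + 20.3337*z^2 + 11.4255*z - 2.94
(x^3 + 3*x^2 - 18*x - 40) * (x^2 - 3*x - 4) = x^5 - 31*x^3 + 2*x^2 + 192*x + 160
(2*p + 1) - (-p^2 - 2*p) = p^2 + 4*p + 1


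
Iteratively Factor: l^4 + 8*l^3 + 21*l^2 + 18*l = (l + 3)*(l^3 + 5*l^2 + 6*l) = l*(l + 3)*(l^2 + 5*l + 6) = l*(l + 3)^2*(l + 2)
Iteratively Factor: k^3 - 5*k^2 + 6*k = (k - 2)*(k^2 - 3*k) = k*(k - 2)*(k - 3)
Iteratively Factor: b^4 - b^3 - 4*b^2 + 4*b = (b - 1)*(b^3 - 4*b) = (b - 2)*(b - 1)*(b^2 + 2*b) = b*(b - 2)*(b - 1)*(b + 2)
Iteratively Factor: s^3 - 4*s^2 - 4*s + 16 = (s + 2)*(s^2 - 6*s + 8) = (s - 4)*(s + 2)*(s - 2)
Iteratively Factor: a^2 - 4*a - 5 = (a - 5)*(a + 1)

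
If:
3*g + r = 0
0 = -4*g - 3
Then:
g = -3/4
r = 9/4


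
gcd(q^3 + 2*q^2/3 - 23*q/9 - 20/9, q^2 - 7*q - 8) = q + 1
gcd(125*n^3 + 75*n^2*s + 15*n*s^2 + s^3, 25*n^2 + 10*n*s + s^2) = 25*n^2 + 10*n*s + s^2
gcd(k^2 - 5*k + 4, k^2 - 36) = 1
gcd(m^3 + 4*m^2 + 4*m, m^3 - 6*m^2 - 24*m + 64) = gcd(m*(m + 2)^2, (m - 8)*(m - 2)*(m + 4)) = 1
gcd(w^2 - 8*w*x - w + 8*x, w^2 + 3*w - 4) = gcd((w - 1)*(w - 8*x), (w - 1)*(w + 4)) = w - 1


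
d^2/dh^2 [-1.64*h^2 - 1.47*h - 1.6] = -3.28000000000000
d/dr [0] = 0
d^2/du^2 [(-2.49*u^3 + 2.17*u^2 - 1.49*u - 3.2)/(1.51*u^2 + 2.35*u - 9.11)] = (1.4210854715202e-14*u^4 - 118.202616*u^3 + 455.169492*u^2 - 1431.012708*u + 173.005344)/(3.442951*u^6 + 16.074705*u^5 - 37.298208*u^4 - 180.983135*u^3 + 225.024288*u^2 + 585.094305*u - 756.058031)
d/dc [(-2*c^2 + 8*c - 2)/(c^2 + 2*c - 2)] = 12*(-c^2 + c - 1)/(c^4 + 4*c^3 - 8*c + 4)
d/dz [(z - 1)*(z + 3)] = 2*z + 2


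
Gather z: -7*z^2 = -7*z^2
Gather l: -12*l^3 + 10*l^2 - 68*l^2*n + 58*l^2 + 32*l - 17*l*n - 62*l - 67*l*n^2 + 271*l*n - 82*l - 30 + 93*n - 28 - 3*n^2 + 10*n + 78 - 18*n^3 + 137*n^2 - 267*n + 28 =-12*l^3 + l^2*(68 - 68*n) + l*(-67*n^2 + 254*n - 112) - 18*n^3 + 134*n^2 - 164*n + 48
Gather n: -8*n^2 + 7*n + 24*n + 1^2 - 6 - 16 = -8*n^2 + 31*n - 21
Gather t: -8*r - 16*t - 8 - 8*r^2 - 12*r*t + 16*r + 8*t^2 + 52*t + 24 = -8*r^2 + 8*r + 8*t^2 + t*(36 - 12*r) + 16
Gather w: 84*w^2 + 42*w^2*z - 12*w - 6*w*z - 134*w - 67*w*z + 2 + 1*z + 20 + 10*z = w^2*(42*z + 84) + w*(-73*z - 146) + 11*z + 22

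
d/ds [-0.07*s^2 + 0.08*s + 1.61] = 0.08 - 0.14*s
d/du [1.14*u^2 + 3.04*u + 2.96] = 2.28*u + 3.04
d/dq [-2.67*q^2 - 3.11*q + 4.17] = -5.34*q - 3.11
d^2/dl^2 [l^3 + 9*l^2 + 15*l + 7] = 6*l + 18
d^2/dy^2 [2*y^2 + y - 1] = 4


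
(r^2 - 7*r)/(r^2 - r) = (r - 7)/(r - 1)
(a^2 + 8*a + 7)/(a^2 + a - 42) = (a + 1)/(a - 6)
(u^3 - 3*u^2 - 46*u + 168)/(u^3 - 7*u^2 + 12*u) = (u^2 + u - 42)/(u*(u - 3))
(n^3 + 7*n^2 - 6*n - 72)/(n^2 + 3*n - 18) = n + 4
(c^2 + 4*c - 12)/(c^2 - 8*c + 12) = (c + 6)/(c - 6)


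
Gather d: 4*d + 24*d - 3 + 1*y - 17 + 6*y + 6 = 28*d + 7*y - 14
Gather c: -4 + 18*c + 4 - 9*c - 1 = 9*c - 1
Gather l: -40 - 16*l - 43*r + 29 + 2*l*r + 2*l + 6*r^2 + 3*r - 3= l*(2*r - 14) + 6*r^2 - 40*r - 14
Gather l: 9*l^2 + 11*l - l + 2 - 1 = 9*l^2 + 10*l + 1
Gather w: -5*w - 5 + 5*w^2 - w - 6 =5*w^2 - 6*w - 11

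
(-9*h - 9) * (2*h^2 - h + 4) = -18*h^3 - 9*h^2 - 27*h - 36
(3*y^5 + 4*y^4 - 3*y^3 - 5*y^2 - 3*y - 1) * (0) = 0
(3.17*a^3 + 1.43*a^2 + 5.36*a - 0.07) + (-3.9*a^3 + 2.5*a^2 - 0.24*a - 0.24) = -0.73*a^3 + 3.93*a^2 + 5.12*a - 0.31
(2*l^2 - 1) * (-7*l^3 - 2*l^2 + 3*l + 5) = -14*l^5 - 4*l^4 + 13*l^3 + 12*l^2 - 3*l - 5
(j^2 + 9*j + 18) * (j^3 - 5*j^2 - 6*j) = j^5 + 4*j^4 - 33*j^3 - 144*j^2 - 108*j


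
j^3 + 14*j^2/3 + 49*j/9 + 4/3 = (j + 1/3)*(j + 4/3)*(j + 3)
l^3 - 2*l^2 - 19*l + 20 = (l - 5)*(l - 1)*(l + 4)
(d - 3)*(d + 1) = d^2 - 2*d - 3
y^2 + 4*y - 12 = (y - 2)*(y + 6)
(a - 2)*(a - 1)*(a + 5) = a^3 + 2*a^2 - 13*a + 10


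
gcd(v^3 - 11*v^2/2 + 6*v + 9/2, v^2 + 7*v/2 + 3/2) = v + 1/2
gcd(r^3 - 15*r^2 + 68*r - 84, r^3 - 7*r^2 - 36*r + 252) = r^2 - 13*r + 42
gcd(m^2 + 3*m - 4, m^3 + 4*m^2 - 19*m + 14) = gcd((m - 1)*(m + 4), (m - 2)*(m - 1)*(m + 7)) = m - 1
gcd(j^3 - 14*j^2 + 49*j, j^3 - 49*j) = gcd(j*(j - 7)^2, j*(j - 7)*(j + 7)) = j^2 - 7*j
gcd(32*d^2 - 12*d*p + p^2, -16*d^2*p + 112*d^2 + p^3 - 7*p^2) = -4*d + p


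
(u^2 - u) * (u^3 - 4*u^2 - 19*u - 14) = u^5 - 5*u^4 - 15*u^3 + 5*u^2 + 14*u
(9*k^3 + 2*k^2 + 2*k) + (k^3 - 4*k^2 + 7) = 10*k^3 - 2*k^2 + 2*k + 7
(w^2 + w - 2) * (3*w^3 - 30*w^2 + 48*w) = 3*w^5 - 27*w^4 + 12*w^3 + 108*w^2 - 96*w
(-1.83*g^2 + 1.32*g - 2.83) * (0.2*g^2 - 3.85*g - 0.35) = -0.366*g^4 + 7.3095*g^3 - 5.0075*g^2 + 10.4335*g + 0.9905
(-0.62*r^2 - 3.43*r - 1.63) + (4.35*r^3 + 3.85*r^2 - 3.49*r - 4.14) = 4.35*r^3 + 3.23*r^2 - 6.92*r - 5.77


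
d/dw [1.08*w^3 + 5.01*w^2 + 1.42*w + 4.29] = 3.24*w^2 + 10.02*w + 1.42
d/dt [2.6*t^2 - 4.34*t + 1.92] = 5.2*t - 4.34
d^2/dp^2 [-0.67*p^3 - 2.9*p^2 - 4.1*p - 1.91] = -4.02*p - 5.8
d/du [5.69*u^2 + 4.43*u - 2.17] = 11.38*u + 4.43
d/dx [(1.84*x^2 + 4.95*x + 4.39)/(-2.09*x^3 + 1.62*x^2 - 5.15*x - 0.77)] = (3.8456*x^4 + 20.691*x^3 + 10.0303*x^2 - 17.0572*x + 18.797)/(4.3681*x^6 - 6.7716*x^5 + 24.1514*x^4 - 13.4674*x^3 + 24.0277*x^2 + 7.931*x + 0.5929)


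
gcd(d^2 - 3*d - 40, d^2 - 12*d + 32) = d - 8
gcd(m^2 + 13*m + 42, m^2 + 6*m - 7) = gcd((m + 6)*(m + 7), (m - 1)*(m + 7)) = m + 7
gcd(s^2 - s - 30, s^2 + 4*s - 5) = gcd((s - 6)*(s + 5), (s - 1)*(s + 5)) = s + 5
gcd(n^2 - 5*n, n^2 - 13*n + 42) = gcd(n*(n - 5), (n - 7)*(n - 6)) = 1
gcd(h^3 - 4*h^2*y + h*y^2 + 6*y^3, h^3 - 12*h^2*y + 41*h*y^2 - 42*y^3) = h^2 - 5*h*y + 6*y^2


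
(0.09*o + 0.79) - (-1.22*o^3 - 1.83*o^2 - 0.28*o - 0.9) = 1.22*o^3 + 1.83*o^2 + 0.37*o + 1.69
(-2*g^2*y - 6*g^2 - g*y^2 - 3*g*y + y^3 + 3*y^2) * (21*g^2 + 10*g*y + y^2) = -42*g^4*y - 126*g^4 - 41*g^3*y^2 - 123*g^3*y + 9*g^2*y^3 + 27*g^2*y^2 + 9*g*y^4 + 27*g*y^3 + y^5 + 3*y^4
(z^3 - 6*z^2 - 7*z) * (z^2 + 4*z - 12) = z^5 - 2*z^4 - 43*z^3 + 44*z^2 + 84*z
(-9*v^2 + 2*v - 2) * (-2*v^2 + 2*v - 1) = 18*v^4 - 22*v^3 + 17*v^2 - 6*v + 2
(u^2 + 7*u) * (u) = u^3 + 7*u^2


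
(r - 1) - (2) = r - 3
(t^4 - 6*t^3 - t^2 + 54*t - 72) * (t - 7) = t^5 - 13*t^4 + 41*t^3 + 61*t^2 - 450*t + 504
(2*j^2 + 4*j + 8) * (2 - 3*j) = -6*j^3 - 8*j^2 - 16*j + 16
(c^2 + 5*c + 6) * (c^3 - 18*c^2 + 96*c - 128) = c^5 - 13*c^4 + 12*c^3 + 244*c^2 - 64*c - 768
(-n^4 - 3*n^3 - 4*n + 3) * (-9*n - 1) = 9*n^5 + 28*n^4 + 3*n^3 + 36*n^2 - 23*n - 3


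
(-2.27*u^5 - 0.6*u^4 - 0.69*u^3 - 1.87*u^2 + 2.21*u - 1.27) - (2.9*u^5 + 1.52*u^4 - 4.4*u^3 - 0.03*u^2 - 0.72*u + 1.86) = -5.17*u^5 - 2.12*u^4 + 3.71*u^3 - 1.84*u^2 + 2.93*u - 3.13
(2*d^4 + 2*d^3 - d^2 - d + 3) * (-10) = -20*d^4 - 20*d^3 + 10*d^2 + 10*d - 30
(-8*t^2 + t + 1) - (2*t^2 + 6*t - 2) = -10*t^2 - 5*t + 3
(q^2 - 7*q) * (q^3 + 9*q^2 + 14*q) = q^5 + 2*q^4 - 49*q^3 - 98*q^2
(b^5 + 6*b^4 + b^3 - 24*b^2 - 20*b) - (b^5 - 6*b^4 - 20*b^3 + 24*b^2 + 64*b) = 12*b^4 + 21*b^3 - 48*b^2 - 84*b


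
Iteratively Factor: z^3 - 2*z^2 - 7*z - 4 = (z - 4)*(z^2 + 2*z + 1) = (z - 4)*(z + 1)*(z + 1)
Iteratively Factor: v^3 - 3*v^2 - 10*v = (v + 2)*(v^2 - 5*v) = v*(v + 2)*(v - 5)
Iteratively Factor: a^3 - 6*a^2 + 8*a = (a)*(a^2 - 6*a + 8) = a*(a - 2)*(a - 4)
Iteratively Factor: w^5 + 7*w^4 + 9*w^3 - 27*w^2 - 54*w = (w + 3)*(w^4 + 4*w^3 - 3*w^2 - 18*w) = (w + 3)^2*(w^3 + w^2 - 6*w) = (w + 3)^3*(w^2 - 2*w) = w*(w + 3)^3*(w - 2)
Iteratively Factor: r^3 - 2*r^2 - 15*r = (r - 5)*(r^2 + 3*r) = r*(r - 5)*(r + 3)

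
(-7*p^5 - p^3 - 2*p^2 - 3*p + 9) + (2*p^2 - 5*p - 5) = -7*p^5 - p^3 - 8*p + 4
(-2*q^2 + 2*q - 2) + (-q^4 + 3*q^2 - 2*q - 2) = -q^4 + q^2 - 4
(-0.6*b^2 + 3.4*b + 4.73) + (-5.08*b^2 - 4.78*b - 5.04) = -5.68*b^2 - 1.38*b - 0.31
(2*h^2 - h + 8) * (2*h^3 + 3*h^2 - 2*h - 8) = 4*h^5 + 4*h^4 + 9*h^3 + 10*h^2 - 8*h - 64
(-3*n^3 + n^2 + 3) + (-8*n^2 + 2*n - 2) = -3*n^3 - 7*n^2 + 2*n + 1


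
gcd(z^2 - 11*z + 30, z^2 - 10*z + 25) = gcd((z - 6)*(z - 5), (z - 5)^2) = z - 5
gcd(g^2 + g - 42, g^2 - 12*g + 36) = g - 6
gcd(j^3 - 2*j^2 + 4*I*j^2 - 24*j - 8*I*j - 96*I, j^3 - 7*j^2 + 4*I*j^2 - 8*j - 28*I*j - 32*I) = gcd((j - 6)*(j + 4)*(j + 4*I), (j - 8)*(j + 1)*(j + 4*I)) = j + 4*I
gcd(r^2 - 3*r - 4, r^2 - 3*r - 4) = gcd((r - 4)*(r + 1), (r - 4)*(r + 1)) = r^2 - 3*r - 4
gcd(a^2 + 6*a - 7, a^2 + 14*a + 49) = a + 7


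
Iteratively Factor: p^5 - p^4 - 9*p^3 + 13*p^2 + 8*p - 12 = (p + 1)*(p^4 - 2*p^3 - 7*p^2 + 20*p - 12) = (p + 1)*(p + 3)*(p^3 - 5*p^2 + 8*p - 4) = (p - 2)*(p + 1)*(p + 3)*(p^2 - 3*p + 2) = (p - 2)*(p - 1)*(p + 1)*(p + 3)*(p - 2)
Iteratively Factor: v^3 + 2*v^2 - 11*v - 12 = (v + 4)*(v^2 - 2*v - 3) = (v - 3)*(v + 4)*(v + 1)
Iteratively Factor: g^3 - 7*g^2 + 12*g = (g)*(g^2 - 7*g + 12) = g*(g - 4)*(g - 3)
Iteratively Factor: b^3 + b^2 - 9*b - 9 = (b - 3)*(b^2 + 4*b + 3) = (b - 3)*(b + 3)*(b + 1)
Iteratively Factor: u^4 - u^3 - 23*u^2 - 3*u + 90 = (u + 3)*(u^3 - 4*u^2 - 11*u + 30) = (u - 2)*(u + 3)*(u^2 - 2*u - 15) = (u - 5)*(u - 2)*(u + 3)*(u + 3)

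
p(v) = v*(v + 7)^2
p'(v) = v*(2*v + 14) + (v + 7)^2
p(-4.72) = -24.54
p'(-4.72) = -16.32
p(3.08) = 312.95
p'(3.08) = 163.70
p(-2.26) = -50.78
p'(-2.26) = 1.04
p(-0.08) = -3.83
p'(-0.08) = 46.78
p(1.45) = 103.53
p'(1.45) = 95.91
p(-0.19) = -8.81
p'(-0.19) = 43.79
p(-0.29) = -13.06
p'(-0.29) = 41.13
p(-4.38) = -30.07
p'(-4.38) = -16.09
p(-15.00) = -960.00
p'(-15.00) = 304.00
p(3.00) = 300.00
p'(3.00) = 160.00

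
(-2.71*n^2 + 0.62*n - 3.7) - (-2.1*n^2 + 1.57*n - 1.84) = -0.61*n^2 - 0.95*n - 1.86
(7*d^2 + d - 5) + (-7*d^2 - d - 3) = -8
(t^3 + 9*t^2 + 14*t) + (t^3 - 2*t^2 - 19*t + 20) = 2*t^3 + 7*t^2 - 5*t + 20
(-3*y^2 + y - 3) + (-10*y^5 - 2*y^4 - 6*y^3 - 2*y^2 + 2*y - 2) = -10*y^5 - 2*y^4 - 6*y^3 - 5*y^2 + 3*y - 5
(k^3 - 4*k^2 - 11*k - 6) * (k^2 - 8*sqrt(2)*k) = k^5 - 8*sqrt(2)*k^4 - 4*k^4 - 11*k^3 + 32*sqrt(2)*k^3 - 6*k^2 + 88*sqrt(2)*k^2 + 48*sqrt(2)*k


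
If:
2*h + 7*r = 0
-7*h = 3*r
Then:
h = 0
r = 0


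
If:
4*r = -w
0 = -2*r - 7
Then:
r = -7/2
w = 14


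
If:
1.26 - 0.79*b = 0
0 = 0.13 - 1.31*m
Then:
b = 1.59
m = 0.10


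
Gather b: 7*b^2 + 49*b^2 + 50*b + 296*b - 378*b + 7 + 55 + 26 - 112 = 56*b^2 - 32*b - 24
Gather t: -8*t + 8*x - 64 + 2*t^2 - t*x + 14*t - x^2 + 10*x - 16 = 2*t^2 + t*(6 - x) - x^2 + 18*x - 80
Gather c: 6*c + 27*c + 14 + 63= 33*c + 77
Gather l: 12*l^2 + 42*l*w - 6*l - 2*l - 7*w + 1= 12*l^2 + l*(42*w - 8) - 7*w + 1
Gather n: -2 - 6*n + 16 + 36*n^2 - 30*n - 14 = 36*n^2 - 36*n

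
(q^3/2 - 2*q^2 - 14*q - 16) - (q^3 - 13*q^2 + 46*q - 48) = -q^3/2 + 11*q^2 - 60*q + 32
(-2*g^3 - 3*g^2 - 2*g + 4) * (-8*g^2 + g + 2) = 16*g^5 + 22*g^4 + 9*g^3 - 40*g^2 + 8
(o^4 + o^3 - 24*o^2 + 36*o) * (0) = 0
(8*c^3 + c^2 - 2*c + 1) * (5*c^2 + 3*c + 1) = 40*c^5 + 29*c^4 + c^3 + c + 1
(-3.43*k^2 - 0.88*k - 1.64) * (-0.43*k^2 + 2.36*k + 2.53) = 1.4749*k^4 - 7.7164*k^3 - 10.0495*k^2 - 6.0968*k - 4.1492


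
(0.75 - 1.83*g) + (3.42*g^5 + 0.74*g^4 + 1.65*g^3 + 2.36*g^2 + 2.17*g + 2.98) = 3.42*g^5 + 0.74*g^4 + 1.65*g^3 + 2.36*g^2 + 0.34*g + 3.73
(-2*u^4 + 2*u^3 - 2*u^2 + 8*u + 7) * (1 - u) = 2*u^5 - 4*u^4 + 4*u^3 - 10*u^2 + u + 7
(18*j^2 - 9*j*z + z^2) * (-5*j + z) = -90*j^3 + 63*j^2*z - 14*j*z^2 + z^3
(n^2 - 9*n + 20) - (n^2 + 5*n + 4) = 16 - 14*n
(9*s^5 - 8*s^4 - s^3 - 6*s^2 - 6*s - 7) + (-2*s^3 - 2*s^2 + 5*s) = 9*s^5 - 8*s^4 - 3*s^3 - 8*s^2 - s - 7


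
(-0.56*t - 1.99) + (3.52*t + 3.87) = 2.96*t + 1.88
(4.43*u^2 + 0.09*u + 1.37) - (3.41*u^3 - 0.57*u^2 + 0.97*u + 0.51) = -3.41*u^3 + 5.0*u^2 - 0.88*u + 0.86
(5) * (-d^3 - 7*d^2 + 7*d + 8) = -5*d^3 - 35*d^2 + 35*d + 40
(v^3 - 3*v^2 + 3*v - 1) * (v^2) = v^5 - 3*v^4 + 3*v^3 - v^2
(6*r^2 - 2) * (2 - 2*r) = -12*r^3 + 12*r^2 + 4*r - 4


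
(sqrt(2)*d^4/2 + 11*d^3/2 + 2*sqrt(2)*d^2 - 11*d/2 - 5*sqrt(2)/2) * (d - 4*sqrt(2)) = sqrt(2)*d^5/2 + 3*d^4/2 - 20*sqrt(2)*d^3 - 43*d^2/2 + 39*sqrt(2)*d/2 + 20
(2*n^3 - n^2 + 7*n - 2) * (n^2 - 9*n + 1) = 2*n^5 - 19*n^4 + 18*n^3 - 66*n^2 + 25*n - 2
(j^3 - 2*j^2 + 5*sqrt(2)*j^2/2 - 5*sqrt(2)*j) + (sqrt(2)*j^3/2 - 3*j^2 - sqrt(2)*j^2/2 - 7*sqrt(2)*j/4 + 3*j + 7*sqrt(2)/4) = sqrt(2)*j^3/2 + j^3 - 5*j^2 + 2*sqrt(2)*j^2 - 27*sqrt(2)*j/4 + 3*j + 7*sqrt(2)/4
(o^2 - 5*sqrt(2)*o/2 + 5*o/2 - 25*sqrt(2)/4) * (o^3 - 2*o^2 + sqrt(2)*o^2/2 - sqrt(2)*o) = o^5 - 2*sqrt(2)*o^4 + o^4/2 - 15*o^3/2 - sqrt(2)*o^3 - 5*o^2/4 + 10*sqrt(2)*o^2 + 25*o/2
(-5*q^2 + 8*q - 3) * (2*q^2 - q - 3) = -10*q^4 + 21*q^3 + q^2 - 21*q + 9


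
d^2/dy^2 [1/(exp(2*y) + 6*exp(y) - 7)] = 2*(4*(exp(y) + 3)^2*exp(y) - (2*exp(y) + 3)*(exp(2*y) + 6*exp(y) - 7))*exp(y)/(exp(2*y) + 6*exp(y) - 7)^3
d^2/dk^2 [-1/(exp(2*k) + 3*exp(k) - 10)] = (-2*(2*exp(k) + 3)^2*exp(k) + (4*exp(k) + 3)*(exp(2*k) + 3*exp(k) - 10))*exp(k)/(exp(2*k) + 3*exp(k) - 10)^3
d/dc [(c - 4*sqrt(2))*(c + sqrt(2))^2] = 3*c^2 - 4*sqrt(2)*c - 14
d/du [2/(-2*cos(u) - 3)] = -4*sin(u)/(2*cos(u) + 3)^2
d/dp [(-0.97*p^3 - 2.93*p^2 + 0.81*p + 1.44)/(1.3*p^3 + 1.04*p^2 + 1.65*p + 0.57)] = (2.8002*p^4 - 5.307*p^3 - 12.9516*p^2 - 6.3354*p - 1.9143)/(1.69*p^6 + 2.704*p^5 + 5.3716*p^4 + 4.914*p^3 + 3.9081*p^2 + 1.881*p + 0.3249)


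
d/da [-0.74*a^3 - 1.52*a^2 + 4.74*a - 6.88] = -2.22*a^2 - 3.04*a + 4.74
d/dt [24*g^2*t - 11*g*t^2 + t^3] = 24*g^2 - 22*g*t + 3*t^2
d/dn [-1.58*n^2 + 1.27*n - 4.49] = 1.27 - 3.16*n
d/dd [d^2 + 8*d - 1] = 2*d + 8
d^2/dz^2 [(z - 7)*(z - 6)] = 2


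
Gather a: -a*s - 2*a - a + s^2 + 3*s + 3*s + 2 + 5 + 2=a*(-s - 3) + s^2 + 6*s + 9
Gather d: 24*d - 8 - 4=24*d - 12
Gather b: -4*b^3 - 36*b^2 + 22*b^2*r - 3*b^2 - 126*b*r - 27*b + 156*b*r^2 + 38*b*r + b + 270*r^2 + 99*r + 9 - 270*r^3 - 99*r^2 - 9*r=-4*b^3 + b^2*(22*r - 39) + b*(156*r^2 - 88*r - 26) - 270*r^3 + 171*r^2 + 90*r + 9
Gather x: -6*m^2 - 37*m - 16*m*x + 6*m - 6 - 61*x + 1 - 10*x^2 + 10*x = -6*m^2 - 31*m - 10*x^2 + x*(-16*m - 51) - 5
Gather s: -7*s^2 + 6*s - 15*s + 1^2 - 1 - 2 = -7*s^2 - 9*s - 2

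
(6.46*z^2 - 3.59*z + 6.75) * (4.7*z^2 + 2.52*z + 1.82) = 30.362*z^4 - 0.593800000000002*z^3 + 34.4354*z^2 + 10.4762*z + 12.285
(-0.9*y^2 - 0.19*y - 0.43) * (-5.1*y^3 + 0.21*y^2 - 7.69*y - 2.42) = 4.59*y^5 + 0.78*y^4 + 9.0741*y^3 + 3.5488*y^2 + 3.7665*y + 1.0406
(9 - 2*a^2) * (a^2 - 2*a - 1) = -2*a^4 + 4*a^3 + 11*a^2 - 18*a - 9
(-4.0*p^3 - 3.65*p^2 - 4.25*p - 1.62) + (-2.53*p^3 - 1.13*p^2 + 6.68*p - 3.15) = -6.53*p^3 - 4.78*p^2 + 2.43*p - 4.77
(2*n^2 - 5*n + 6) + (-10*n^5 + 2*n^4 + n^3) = -10*n^5 + 2*n^4 + n^3 + 2*n^2 - 5*n + 6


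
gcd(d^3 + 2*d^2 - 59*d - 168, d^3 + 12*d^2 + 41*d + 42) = d^2 + 10*d + 21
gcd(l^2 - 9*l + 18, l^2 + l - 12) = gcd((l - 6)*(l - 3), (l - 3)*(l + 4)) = l - 3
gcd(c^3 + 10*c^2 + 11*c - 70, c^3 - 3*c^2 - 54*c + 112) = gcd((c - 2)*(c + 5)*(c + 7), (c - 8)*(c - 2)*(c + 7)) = c^2 + 5*c - 14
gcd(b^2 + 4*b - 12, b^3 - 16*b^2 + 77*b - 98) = b - 2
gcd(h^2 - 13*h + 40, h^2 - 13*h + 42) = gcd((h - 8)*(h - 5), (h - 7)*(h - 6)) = 1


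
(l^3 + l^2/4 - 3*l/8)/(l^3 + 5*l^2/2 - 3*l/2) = (l + 3/4)/(l + 3)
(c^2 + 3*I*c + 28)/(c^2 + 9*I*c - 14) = (c - 4*I)/(c + 2*I)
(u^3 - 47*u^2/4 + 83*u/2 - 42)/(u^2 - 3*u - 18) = (u^2 - 23*u/4 + 7)/(u + 3)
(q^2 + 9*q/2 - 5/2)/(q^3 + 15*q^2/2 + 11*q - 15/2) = 1/(q + 3)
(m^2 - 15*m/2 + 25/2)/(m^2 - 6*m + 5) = (m - 5/2)/(m - 1)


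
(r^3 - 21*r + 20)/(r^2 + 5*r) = r - 5 + 4/r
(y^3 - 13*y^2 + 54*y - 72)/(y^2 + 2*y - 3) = (y^3 - 13*y^2 + 54*y - 72)/(y^2 + 2*y - 3)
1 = 1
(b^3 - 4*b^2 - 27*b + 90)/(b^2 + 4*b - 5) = (b^2 - 9*b + 18)/(b - 1)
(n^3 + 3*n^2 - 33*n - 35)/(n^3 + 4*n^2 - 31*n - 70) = (n + 1)/(n + 2)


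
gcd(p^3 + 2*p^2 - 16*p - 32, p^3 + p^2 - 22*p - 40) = p^2 + 6*p + 8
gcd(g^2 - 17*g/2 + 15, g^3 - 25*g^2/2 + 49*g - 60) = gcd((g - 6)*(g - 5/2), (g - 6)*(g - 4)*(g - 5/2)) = g^2 - 17*g/2 + 15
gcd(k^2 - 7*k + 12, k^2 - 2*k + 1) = 1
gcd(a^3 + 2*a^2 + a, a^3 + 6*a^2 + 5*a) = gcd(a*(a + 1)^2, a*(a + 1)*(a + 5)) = a^2 + a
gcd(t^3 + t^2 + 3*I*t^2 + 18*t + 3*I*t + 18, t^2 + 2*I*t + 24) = t + 6*I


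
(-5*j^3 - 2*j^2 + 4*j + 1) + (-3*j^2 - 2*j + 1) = -5*j^3 - 5*j^2 + 2*j + 2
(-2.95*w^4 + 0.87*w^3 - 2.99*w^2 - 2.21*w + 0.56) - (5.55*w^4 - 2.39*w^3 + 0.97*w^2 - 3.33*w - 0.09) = -8.5*w^4 + 3.26*w^3 - 3.96*w^2 + 1.12*w + 0.65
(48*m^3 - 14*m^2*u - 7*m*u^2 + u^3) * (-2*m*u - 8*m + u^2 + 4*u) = -96*m^4*u - 384*m^4 + 76*m^3*u^2 + 304*m^3*u - 9*m*u^4 - 36*m*u^3 + u^5 + 4*u^4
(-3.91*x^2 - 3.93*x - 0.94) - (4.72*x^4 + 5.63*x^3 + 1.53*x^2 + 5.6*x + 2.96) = -4.72*x^4 - 5.63*x^3 - 5.44*x^2 - 9.53*x - 3.9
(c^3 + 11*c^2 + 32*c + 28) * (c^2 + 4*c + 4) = c^5 + 15*c^4 + 80*c^3 + 200*c^2 + 240*c + 112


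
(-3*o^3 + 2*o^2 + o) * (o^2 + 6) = -3*o^5 + 2*o^4 - 17*o^3 + 12*o^2 + 6*o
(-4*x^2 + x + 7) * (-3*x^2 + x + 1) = 12*x^4 - 7*x^3 - 24*x^2 + 8*x + 7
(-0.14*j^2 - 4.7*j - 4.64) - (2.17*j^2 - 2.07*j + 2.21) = -2.31*j^2 - 2.63*j - 6.85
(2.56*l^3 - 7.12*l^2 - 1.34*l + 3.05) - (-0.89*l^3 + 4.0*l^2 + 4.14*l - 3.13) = 3.45*l^3 - 11.12*l^2 - 5.48*l + 6.18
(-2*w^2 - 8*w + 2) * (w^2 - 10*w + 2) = -2*w^4 + 12*w^3 + 78*w^2 - 36*w + 4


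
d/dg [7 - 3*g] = -3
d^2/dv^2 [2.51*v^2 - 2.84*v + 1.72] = 5.02000000000000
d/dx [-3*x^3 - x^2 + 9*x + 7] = -9*x^2 - 2*x + 9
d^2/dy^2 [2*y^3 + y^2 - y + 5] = 12*y + 2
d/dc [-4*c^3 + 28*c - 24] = 28 - 12*c^2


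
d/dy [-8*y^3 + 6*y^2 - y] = -24*y^2 + 12*y - 1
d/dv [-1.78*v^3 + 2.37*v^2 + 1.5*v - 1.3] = -5.34*v^2 + 4.74*v + 1.5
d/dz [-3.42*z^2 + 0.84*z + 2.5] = 0.84 - 6.84*z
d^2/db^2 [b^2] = 2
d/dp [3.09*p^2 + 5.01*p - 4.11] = 6.18*p + 5.01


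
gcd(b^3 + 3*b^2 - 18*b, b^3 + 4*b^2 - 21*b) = b^2 - 3*b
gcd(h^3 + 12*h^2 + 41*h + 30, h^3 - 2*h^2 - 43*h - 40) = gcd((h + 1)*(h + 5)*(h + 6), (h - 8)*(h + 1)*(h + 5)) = h^2 + 6*h + 5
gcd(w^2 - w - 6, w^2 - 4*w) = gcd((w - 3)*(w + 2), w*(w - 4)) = 1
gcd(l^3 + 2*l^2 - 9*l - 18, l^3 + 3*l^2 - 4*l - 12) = l^2 + 5*l + 6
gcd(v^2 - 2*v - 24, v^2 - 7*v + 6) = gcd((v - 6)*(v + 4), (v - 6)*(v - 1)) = v - 6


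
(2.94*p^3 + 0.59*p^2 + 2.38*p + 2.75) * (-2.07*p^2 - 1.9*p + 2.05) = -6.0858*p^5 - 6.8073*p^4 - 0.0206000000000008*p^3 - 9.005*p^2 - 0.346*p + 5.6375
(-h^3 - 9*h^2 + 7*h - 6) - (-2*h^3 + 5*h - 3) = h^3 - 9*h^2 + 2*h - 3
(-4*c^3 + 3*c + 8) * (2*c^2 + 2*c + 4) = -8*c^5 - 8*c^4 - 10*c^3 + 22*c^2 + 28*c + 32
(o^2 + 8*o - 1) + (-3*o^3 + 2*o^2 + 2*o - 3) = -3*o^3 + 3*o^2 + 10*o - 4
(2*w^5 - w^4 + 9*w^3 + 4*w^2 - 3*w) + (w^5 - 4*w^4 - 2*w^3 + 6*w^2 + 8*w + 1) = 3*w^5 - 5*w^4 + 7*w^3 + 10*w^2 + 5*w + 1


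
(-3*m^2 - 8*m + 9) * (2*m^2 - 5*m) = -6*m^4 - m^3 + 58*m^2 - 45*m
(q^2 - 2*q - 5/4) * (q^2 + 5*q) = q^4 + 3*q^3 - 45*q^2/4 - 25*q/4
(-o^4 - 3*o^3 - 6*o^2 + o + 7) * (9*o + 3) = -9*o^5 - 30*o^4 - 63*o^3 - 9*o^2 + 66*o + 21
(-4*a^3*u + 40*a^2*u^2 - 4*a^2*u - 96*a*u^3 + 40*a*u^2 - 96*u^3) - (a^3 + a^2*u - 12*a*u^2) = -4*a^3*u - a^3 + 40*a^2*u^2 - 5*a^2*u - 96*a*u^3 + 52*a*u^2 - 96*u^3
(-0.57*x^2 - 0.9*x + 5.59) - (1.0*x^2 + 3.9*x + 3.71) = -1.57*x^2 - 4.8*x + 1.88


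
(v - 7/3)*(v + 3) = v^2 + 2*v/3 - 7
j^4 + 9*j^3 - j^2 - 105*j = j*(j - 3)*(j + 5)*(j + 7)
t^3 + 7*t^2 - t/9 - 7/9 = (t - 1/3)*(t + 1/3)*(t + 7)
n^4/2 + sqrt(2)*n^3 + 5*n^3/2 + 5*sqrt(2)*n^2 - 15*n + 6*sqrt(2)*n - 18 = (n/2 + 1)*(n + 3)*(n - sqrt(2))*(n + 3*sqrt(2))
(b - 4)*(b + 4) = b^2 - 16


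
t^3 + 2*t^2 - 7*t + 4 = (t - 1)^2*(t + 4)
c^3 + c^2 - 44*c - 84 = (c - 7)*(c + 2)*(c + 6)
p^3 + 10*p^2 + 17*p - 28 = (p - 1)*(p + 4)*(p + 7)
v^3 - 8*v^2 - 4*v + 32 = (v - 8)*(v - 2)*(v + 2)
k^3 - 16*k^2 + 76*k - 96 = (k - 8)*(k - 6)*(k - 2)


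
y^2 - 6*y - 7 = (y - 7)*(y + 1)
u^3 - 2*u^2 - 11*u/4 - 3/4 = (u - 3)*(u + 1/2)^2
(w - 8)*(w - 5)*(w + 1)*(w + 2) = w^4 - 10*w^3 + 3*w^2 + 94*w + 80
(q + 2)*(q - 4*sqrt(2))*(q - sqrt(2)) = q^3 - 5*sqrt(2)*q^2 + 2*q^2 - 10*sqrt(2)*q + 8*q + 16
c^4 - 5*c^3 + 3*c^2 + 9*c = c*(c - 3)^2*(c + 1)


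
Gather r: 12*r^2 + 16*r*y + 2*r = 12*r^2 + r*(16*y + 2)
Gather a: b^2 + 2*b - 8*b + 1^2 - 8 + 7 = b^2 - 6*b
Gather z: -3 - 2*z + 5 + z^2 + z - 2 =z^2 - z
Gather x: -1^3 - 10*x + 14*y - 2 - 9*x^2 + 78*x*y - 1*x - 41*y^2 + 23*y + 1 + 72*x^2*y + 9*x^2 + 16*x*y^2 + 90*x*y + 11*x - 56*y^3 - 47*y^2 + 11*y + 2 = 72*x^2*y + x*(16*y^2 + 168*y) - 56*y^3 - 88*y^2 + 48*y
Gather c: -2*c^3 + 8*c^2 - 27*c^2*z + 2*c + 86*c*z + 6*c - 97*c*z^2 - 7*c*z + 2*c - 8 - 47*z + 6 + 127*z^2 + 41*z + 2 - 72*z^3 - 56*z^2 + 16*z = -2*c^3 + c^2*(8 - 27*z) + c*(-97*z^2 + 79*z + 10) - 72*z^3 + 71*z^2 + 10*z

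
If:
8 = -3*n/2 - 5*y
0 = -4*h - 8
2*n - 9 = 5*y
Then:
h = -2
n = 2/7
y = -59/35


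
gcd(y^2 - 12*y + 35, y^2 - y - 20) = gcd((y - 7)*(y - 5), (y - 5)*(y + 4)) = y - 5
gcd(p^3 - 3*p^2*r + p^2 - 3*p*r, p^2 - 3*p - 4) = p + 1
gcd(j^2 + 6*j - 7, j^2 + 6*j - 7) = j^2 + 6*j - 7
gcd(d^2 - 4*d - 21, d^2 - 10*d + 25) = 1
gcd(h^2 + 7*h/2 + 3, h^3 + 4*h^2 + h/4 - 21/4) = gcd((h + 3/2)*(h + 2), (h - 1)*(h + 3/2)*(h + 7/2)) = h + 3/2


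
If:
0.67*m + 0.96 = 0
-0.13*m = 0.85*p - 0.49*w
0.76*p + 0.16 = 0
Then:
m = -1.43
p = -0.21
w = -0.75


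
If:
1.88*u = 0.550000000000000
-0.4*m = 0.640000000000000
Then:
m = -1.60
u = 0.29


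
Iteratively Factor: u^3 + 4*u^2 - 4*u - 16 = (u - 2)*(u^2 + 6*u + 8) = (u - 2)*(u + 2)*(u + 4)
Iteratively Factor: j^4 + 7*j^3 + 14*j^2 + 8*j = (j + 1)*(j^3 + 6*j^2 + 8*j) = (j + 1)*(j + 2)*(j^2 + 4*j) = (j + 1)*(j + 2)*(j + 4)*(j)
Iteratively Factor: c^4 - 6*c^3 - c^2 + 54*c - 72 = (c + 3)*(c^3 - 9*c^2 + 26*c - 24) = (c - 3)*(c + 3)*(c^2 - 6*c + 8) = (c - 4)*(c - 3)*(c + 3)*(c - 2)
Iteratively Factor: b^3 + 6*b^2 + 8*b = (b + 4)*(b^2 + 2*b) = b*(b + 4)*(b + 2)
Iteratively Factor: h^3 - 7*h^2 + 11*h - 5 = (h - 5)*(h^2 - 2*h + 1) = (h - 5)*(h - 1)*(h - 1)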